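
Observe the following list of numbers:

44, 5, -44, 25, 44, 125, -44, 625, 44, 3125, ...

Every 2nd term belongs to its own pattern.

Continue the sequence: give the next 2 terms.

The terms cycle through 2 interleaved subsequences.
Subsequence A is 44, -44, 44, -44, 44, which is oscillating between 44 and -44.
Subsequence B is 5, 25, 125, 625, 3125, which is successive powers of 5.
Term 11 comes from subsequence A (its 6th entry): -44.
Position 12 falls in subsequence B as its term 6, giving 15625.

-44, 15625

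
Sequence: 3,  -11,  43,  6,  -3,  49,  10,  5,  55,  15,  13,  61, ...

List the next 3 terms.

Taking every 3rd term gives 3 separate tracks.
Subsequence A = 3, 6, 10, 15: the triangular numbers T_2, T_3, ….
Subsequence B = -11, -3, 5, 13: adding 8 each time.
Subsequence C = 43, 49, 55, 61: arithmetic, step +6.
Position 13 → subsequence A, term 5 = 21.
The 14th slot belongs to subsequence B; its 5th term is 21.
The 15th slot belongs to subsequence C; its 5th term is 67.

21, 21, 67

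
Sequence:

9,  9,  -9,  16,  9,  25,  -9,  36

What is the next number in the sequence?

9

Positions 1, 3, 5, … form one subsequence and positions 2, 4, 6, … form another.
Track A: 9, -9, 9, -9 (alternating ±9).
Track B: 9, 16, 25, 36 (perfect squares starting at 3²).
Term 9 comes from track A (its 5th entry): 9.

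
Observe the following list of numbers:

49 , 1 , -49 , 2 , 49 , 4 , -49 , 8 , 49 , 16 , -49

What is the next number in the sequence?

Split by position mod 2 into 2 tracks.
Track A: 49, -49, 49, -49, 49, -49 — the oscillation 49·(−1)^(n+1).
Track B: 1, 2, 4, 8, 16 — powers of 2.
Position 12 falls in track B as its term 6, giving 32.

32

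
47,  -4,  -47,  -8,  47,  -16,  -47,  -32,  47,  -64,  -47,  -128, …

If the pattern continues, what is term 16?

Positions 1, 3, 5, … form one subsequence and positions 2, 4, 6, … form another.
Track A = 47, -47, 47, -47, 47, -47: the oscillation 47·(−1)^(n+1).
Track B = -4, -8, -16, -32, -64, -128: geometric with ratio 2.
Position 16 falls in track B as its term 8, giving -512.

-512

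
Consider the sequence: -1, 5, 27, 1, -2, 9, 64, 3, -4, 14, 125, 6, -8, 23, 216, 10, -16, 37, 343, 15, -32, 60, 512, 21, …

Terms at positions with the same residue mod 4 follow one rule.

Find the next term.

Read the sequence 4 terms at a time; column i is its own pattern.
Subsequence A = -1, -2, -4, -8, -16, -32: geometric with ratio 2.
Subsequence B = 5, 9, 14, 23, 37, 60: Fibonacci-style (each term is the sum of the two before it).
Subsequence C = 27, 64, 125, 216, 343, 512: the cubes 3³, 4³, 5³, ….
Subsequence D = 1, 3, 6, 10, 15, 21: triangular numbers starting at T_1.
Position 25 falls in subsequence A as its term 7, giving -64.

-64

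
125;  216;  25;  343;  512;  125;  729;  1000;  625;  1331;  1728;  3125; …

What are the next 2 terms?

The slot pattern repeats as AAB (period 3), so there are 2 interleaved tracks.
Stream A: 125, 216, 343, 512, 729, 1000, 1331, 1728 — consecutive cubes n³ from n = 5.
Stream B: 25, 125, 625, 3125 — successive powers of 5.
Position 13 falls in stream A as its term 9, giving 2197.
The 14th slot belongs to stream A; its 10th term is 2744.

2197, 2744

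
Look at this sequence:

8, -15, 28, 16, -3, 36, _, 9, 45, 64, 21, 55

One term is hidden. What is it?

32

Read the sequence 3 terms at a time; column i is its own pattern.
Subsequence A is 8, 16, ?, 64, which is geometric, ×2 each step.
Subsequence B is -15, -3, 9, 21, which is arithmetic, step +12.
Subsequence C is 28, 36, 45, 55, which is the triangular numbers T_7, T_8, ….
Filling subsequence A at index 3 by its rule yields 32.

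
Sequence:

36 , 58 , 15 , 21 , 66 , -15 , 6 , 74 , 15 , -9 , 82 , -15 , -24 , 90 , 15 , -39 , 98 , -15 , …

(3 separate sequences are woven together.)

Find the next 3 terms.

-54, 106, 15

Taking every 3rd term gives 3 separate tracks.
Track A: 36, 21, 6, -9, -24, -39 — linear: a_n = 51 − 15·n.
Track B: 58, 66, 74, 82, 90, 98 — arithmetic with common difference +8.
Track C: 15, -15, 15, -15, 15, -15 — the oscillation 15·(−1)^(n+1).
Term 19 comes from track A (its 7th entry): -54.
Term 20 comes from track B (its 7th entry): 106.
Position 21 falls in track C as its term 7, giving 15.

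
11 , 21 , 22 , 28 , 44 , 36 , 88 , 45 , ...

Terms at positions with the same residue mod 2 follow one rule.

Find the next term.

176

Split by position mod 2 into 2 tracks.
Track A: 11, 22, 44, 88. Geometric with ratio 2.
Track B: 21, 28, 36, 45. Triangular numbers starting at T_6.
Position 9 → track A, term 5 = 176.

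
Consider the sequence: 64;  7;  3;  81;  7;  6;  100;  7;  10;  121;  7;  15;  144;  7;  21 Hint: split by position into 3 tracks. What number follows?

169

Read the sequence 3 terms at a time; column i is its own pattern.
Track A: 64, 81, 100, 121, 144 — perfect squares starting at 8².
Track B: 7, 7, 7, 7, 7 — always 7.
Track C: 3, 6, 10, 15, 21 — the triangular numbers T_2, T_3, ….
Position 16 → track A, term 6 = 169.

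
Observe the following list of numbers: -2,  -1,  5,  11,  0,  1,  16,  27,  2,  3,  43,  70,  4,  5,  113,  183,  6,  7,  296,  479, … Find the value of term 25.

10

Positions follow the repeating pattern AABB; grouping by letter gives 2 tracks.
Subsequence A: -2, -1, 0, 1, 2, 3, 4, 5, 6, 7 — adding 1 each time.
Subsequence B: 5, 11, 16, 27, 43, 70, 113, 183, 296, 479 — Fibonacci-style (each term is the sum of the two before it).
Position 25 → subsequence A, term 13 = 10.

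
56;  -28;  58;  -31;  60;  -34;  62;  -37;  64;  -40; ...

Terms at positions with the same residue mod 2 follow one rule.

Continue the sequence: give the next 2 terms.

66, -43

Positions 1, 3, 5, … form one subsequence and positions 2, 4, 6, … form another.
Track A: 56, 58, 60, 62, 64 (adding 2 each time).
Track B: -28, -31, -34, -37, -40 (arithmetic with common difference −3).
Term 11 comes from track A (its 6th entry): 66.
The 12th slot belongs to track B; its 6th term is -43.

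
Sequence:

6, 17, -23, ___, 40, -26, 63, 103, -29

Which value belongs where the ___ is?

The slot pattern repeats as AAB (period 3), so there are 2 interleaved tracks.
Track A: 6, 17, ?, 40, 63, 103. Each term equals the sum of the previous two.
Track B: -23, -26, -29. Arithmetic with common difference −3.
Track A's pattern makes the blank 23.

23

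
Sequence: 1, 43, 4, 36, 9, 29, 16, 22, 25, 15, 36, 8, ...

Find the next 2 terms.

49, 1

The terms cycle through 2 interleaved subsequences.
Track A: 1, 4, 9, 16, 25, 36 (consecutive squares n² from n = 1).
Track B: 43, 36, 29, 22, 15, 8 (linear: a_n = 50 − 7·n).
Position 13 falls in track A as its term 7, giving 49.
Position 14 → track B, term 7 = 1.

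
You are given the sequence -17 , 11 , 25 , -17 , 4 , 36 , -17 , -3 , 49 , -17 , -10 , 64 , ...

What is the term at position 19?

Split by position mod 3: positions 1, 4, 7, … form one track, and each other residue class forms its own.
Stream A is -17, -17, -17, -17, which is constant -17.
Stream B is 11, 4, -3, -10, which is subtracting 7 each time.
Stream C is 25, 36, 49, 64, which is perfect squares starting at 5².
Position 19 falls in stream A as its term 7, giving -17.

-17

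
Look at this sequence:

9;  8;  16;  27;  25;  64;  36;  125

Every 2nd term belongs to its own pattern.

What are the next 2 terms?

49, 216

Odd-indexed and even-indexed terms follow separate rules.
Subsequence A is 9, 16, 25, 36, which is perfect squares starting at 3².
Subsequence B is 8, 27, 64, 125, which is perfect cubes starting at 2³.
Term 9 comes from subsequence A (its 5th entry): 49.
Term 10 comes from subsequence B (its 5th entry): 216.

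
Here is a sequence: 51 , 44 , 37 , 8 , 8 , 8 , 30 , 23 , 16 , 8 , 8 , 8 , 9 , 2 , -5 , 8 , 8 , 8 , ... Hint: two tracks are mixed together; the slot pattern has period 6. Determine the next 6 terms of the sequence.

-12, -19, -26, 8, 8, 8

Positions follow the repeating pattern AAABBB; grouping by letter gives 2 tracks.
Subsequence A: 51, 44, 37, 30, 23, 16, 9, 2, -5 (subtracting 7 each time).
Subsequence B: 8, 8, 8, 8, 8, 8, 8, 8, 8 (always 8).
Position 19 → subsequence A, term 10 = -12.
Term 20 comes from subsequence A (its 11th entry): -19.
The 21st slot belongs to subsequence A; its 12th term is -26.
The 22nd slot belongs to subsequence B; its 10th term is 8.
Term 23 comes from subsequence B (its 11th entry): 8.
Position 24 → subsequence B, term 12 = 8.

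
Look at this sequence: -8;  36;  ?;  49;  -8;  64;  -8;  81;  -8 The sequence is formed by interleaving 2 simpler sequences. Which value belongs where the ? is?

-8

Taking every 2nd term gives 2 separate tracks.
Track A: -8, ?, -8, -8, -8 (the constant sequence -8).
Track B: 36, 49, 64, 81 (consecutive squares n² from n = 6).
Filling track A at index 2 by its rule yields -8.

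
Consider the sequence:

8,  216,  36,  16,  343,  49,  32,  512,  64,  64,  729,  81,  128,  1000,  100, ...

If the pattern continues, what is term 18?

Split by position mod 3: positions 1, 4, 7, … form one track, and each other residue class forms its own.
Subsequence A: 8, 16, 32, 64, 128. Powers 2^3, 2^4, 2^5, ….
Subsequence B: 216, 343, 512, 729, 1000. Perfect cubes starting at 6³.
Subsequence C: 36, 49, 64, 81, 100. Perfect squares starting at 6².
The 18th slot belongs to subsequence C; its 6th term is 121.

121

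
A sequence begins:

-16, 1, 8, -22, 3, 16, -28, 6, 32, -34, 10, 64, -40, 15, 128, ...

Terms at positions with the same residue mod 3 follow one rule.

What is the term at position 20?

28

Taking every 3rd term gives 3 separate tracks.
Track A: -16, -22, -28, -34, -40 — subtracting 6 each time.
Track B: 1, 3, 6, 10, 15 — triangular numbers n(n+1)/2 for n = 1, 2, ….
Track C: 8, 16, 32, 64, 128 — multiplying by 2 each time.
Position 20 → track B, term 7 = 28.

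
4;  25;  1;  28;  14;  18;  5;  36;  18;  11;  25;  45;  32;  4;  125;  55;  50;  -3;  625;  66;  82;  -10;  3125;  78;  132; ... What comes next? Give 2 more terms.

Read the sequence 4 terms at a time; column i is its own pattern.
Stream A: 4, 14, 18, 32, 50, 82, 132. Each term equals the sum of the previous two.
Stream B: 25, 18, 11, 4, -3, -10. Linear: a_n = 32 − 7·n.
Stream C: 1, 5, 25, 125, 625, 3125. Successive powers of 5.
Stream D: 28, 36, 45, 55, 66, 78. The triangular numbers T_7, T_8, ….
Term 26 comes from stream B (its 7th entry): -17.
Position 27 falls in stream C as its term 7, giving 15625.

-17, 15625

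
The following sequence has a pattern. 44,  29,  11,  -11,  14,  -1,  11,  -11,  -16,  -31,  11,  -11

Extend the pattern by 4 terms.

-46, -61, 11, -11

Reading positions in blocks of 4 reveals the pattern AABB — 2 tracks woven together.
Track A = 44, 29, 14, -1, -16, -31: arithmetic with common difference −15.
Track B = 11, -11, 11, -11, 11, -11: oscillating between 11 and -11.
Position 13 → track A, term 7 = -46.
Position 14 falls in track A as its term 8, giving -61.
Term 15 comes from track B (its 7th entry): 11.
The 16th slot belongs to track B; its 8th term is -11.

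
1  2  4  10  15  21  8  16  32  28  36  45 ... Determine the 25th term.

Reading positions in blocks of 6 reveals the pattern AAABBB — 2 tracks woven together.
Track A: 1, 2, 4, 8, 16, 32. Powers 2^0, 2^1, 2^2, ….
Track B: 10, 15, 21, 28, 36, 45. Triangular numbers starting at T_4.
Term 25 comes from track A (its 13th entry): 4096.

4096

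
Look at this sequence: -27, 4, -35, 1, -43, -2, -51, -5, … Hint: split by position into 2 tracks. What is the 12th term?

The terms cycle through 2 interleaved subsequences.
Track A is -27, -35, -43, -51, which is linear: a_n = -19 − 8·n.
Track B is 4, 1, -2, -5, which is arithmetic with common difference −3.
Term 12 comes from track B (its 6th entry): -11.

-11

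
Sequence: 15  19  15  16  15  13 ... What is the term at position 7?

The terms cycle through 2 interleaved subsequences.
Subsequence A: 15, 15, 15 (constant 15).
Subsequence B: 19, 16, 13 (subtracting 3 each time).
Position 7 falls in subsequence A as its term 4, giving 15.

15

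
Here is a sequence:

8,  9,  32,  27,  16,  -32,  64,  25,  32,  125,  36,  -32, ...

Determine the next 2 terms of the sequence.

Split by position mod 3: positions 1, 4, 7, … form one track, and each other residue class forms its own.
Track A: 8, 27, 64, 125 (consecutive cubes n³ from n = 2).
Track B: 9, 16, 25, 36 (the squares 3², 4², 5², …).
Track C: 32, -32, 32, -32 (oscillating between 32 and -32).
Position 13 falls in track A as its term 5, giving 216.
Position 14 falls in track B as its term 5, giving 49.

216, 49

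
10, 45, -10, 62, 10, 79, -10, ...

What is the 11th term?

-10

The terms cycle through 2 interleaved subsequences.
Track A = 10, -10, 10, -10: the oscillation 10·(−1)^(n+1).
Track B = 45, 62, 79: arithmetic, step +17.
Position 11 → track A, term 6 = -10.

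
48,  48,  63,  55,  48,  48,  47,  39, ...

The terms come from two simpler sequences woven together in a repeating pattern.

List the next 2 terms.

Reading positions in blocks of 4 reveals the pattern AABB — 2 tracks woven together.
Track A: 48, 48, 48, 48 (always 48).
Track B: 63, 55, 47, 39 (linear: a_n = 71 − 8·n).
Term 9 comes from track A (its 5th entry): 48.
Term 10 comes from track A (its 6th entry): 48.

48, 48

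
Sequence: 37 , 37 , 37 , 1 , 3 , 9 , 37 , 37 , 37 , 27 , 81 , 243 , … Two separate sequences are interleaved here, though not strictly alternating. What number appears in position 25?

Reading positions in blocks of 6 reveals the pattern AAABBB — 2 tracks woven together.
Stream A = 37, 37, 37, 37, 37, 37: the constant sequence 37.
Stream B = 1, 3, 9, 27, 81, 243: multiplying by 3 each time.
Position 25 falls in stream A as its term 13, giving 37.

37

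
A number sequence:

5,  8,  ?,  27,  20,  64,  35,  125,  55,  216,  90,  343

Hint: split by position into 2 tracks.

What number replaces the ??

Positions 1, 3, 5, … form one subsequence and positions 2, 4, 6, … form another.
Track A is 5, ?, 20, 35, 55, 90, which is each term equals the sum of the previous two.
Track B is 8, 27, 64, 125, 216, 343, which is consecutive cubes n³ from n = 2.
Filling track A at index 2 by its rule yields 15.

15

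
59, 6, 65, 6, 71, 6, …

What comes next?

77

Taking every 2nd term gives 2 separate tracks.
Track A = 59, 65, 71: adding 6 each time.
Track B = 6, 6, 6: the constant sequence 6.
Position 7 → track A, term 4 = 77.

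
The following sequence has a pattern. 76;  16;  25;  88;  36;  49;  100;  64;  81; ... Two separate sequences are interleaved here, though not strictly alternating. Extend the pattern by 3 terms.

112, 100, 121

Reading positions in blocks of 3 reveals the pattern ABB — 2 tracks woven together.
Stream A: 76, 88, 100. Arithmetic, step +12.
Stream B: 16, 25, 36, 49, 64, 81. Perfect squares starting at 4².
The 10th slot belongs to stream A; its 4th term is 112.
Term 11 comes from stream B (its 7th entry): 100.
Position 12 → stream B, term 8 = 121.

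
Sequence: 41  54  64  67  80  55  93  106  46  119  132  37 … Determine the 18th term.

19

The slot pattern repeats as AAB (period 3), so there are 2 interleaved tracks.
Track A: 41, 54, 67, 80, 93, 106, 119, 132 (linear: a_n = 28 + 13·n).
Track B: 64, 55, 46, 37 (linear: a_n = 73 − 9·n).
Term 18 comes from track B (its 6th entry): 19.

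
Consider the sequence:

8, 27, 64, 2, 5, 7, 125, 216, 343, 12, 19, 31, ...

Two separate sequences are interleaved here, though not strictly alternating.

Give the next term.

The slot pattern repeats as AAABBB (period 6), so there are 2 interleaved tracks.
Track A is 8, 27, 64, 125, 216, 343, which is perfect cubes starting at 2³.
Track B is 2, 5, 7, 12, 19, 31, which is Fibonacci-style (each term is the sum of the two before it).
Position 13 → track A, term 7 = 512.

512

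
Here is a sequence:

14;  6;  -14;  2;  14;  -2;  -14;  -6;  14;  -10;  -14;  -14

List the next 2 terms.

Odd-indexed and even-indexed terms follow separate rules.
Subsequence A: 14, -14, 14, -14, 14, -14 — oscillating between 14 and -14.
Subsequence B: 6, 2, -2, -6, -10, -14 — arithmetic with common difference −4.
Term 13 comes from subsequence A (its 7th entry): 14.
The 14th slot belongs to subsequence B; its 7th term is -18.

14, -18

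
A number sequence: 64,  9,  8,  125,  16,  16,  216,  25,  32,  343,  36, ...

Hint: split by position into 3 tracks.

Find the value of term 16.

729

Taking every 3rd term gives 3 separate tracks.
Track A is 64, 125, 216, 343, which is the cubes 4³, 5³, 6³, ….
Track B is 9, 16, 25, 36, which is consecutive squares n² from n = 3.
Track C is 8, 16, 32, which is powers 2^3, 2^4, 2^5, ….
Term 16 comes from track A (its 6th entry): 729.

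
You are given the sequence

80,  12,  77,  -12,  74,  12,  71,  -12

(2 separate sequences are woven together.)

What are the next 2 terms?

68, 12

Split by position mod 2 into 2 tracks.
Track A: 80, 77, 74, 71. Arithmetic with common difference −3.
Track B: 12, -12, 12, -12. The oscillation 12·(−1)^(n+1).
Term 9 comes from track A (its 5th entry): 68.
Term 10 comes from track B (its 5th entry): 12.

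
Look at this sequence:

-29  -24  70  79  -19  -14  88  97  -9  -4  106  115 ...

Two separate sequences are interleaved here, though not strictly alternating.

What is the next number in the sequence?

The slot pattern repeats as AABB (period 4), so there are 2 interleaved tracks.
Track A: -29, -24, -19, -14, -9, -4. Adding 5 each time.
Track B: 70, 79, 88, 97, 106, 115. Adding 9 each time.
Position 13 → track A, term 7 = 1.

1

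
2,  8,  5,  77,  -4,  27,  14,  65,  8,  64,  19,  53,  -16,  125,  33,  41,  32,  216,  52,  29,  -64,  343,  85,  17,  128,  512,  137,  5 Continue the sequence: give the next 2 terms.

-256, 729

Split by position mod 4 into 4 tracks.
Track A: 2, -4, 8, -16, 32, -64, 128. Geometric, ×-2 each step.
Track B: 8, 27, 64, 125, 216, 343, 512. Perfect cubes starting at 2³.
Track C: 5, 14, 19, 33, 52, 85, 137. Each term equals the sum of the previous two.
Track D: 77, 65, 53, 41, 29, 17, 5. Arithmetic, step −12.
Position 29 → track A, term 8 = -256.
Position 30 falls in track B as its term 8, giving 729.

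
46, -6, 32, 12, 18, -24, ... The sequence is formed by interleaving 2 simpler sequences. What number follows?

4

Taking every 2nd term gives 2 separate tracks.
Subsequence A is 46, 32, 18, which is linear: a_n = 60 − 14·n.
Subsequence B is -6, 12, -24, which is geometric, ×-2 each step.
Term 7 comes from subsequence A (its 4th entry): 4.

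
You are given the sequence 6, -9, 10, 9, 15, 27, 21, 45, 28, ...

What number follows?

The terms cycle through 2 interleaved subsequences.
Track A: 6, 10, 15, 21, 28. Triangular numbers n(n+1)/2 for n = 3, 4, ….
Track B: -9, 9, 27, 45. Linear: a_n = -27 + 18·n.
Term 10 comes from track B (its 5th entry): 63.

63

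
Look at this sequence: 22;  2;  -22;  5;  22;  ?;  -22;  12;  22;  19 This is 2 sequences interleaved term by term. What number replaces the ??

Taking every 2nd term gives 2 separate tracks.
Subsequence A: 22, -22, 22, -22, 22. Alternating ±22.
Subsequence B: 2, 5, ?, 12, 19. A Fibonacci-like recurrence a_n = a_{n-1} + a_{n-2}.
So the missing entry in subsequence B is 7.

7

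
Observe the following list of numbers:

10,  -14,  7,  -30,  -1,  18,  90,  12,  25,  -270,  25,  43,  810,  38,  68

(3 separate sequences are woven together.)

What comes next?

The terms cycle through 3 interleaved subsequences.
Track A: 10, -30, 90, -270, 810 — multiplying by -3 each time.
Track B: -14, -1, 12, 25, 38 — adding 13 each time.
Track C: 7, 18, 25, 43, 68 — a Fibonacci-like recurrence a_n = a_{n-1} + a_{n-2}.
Position 16 falls in track A as its term 6, giving -2430.

-2430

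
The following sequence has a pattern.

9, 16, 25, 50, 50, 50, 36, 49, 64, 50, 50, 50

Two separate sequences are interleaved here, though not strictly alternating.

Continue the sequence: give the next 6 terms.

81, 100, 121, 50, 50, 50

The slot pattern repeats as AAABBB (period 6), so there are 2 interleaved tracks.
Track A: 9, 16, 25, 36, 49, 64 — perfect squares starting at 3².
Track B: 50, 50, 50, 50, 50, 50 — always 50.
Term 13 comes from track A (its 7th entry): 81.
Position 14 → track A, term 8 = 100.
Position 15 falls in track A as its term 9, giving 121.
Position 16 falls in track B as its term 7, giving 50.
Position 17 falls in track B as its term 8, giving 50.
The 18th slot belongs to track B; its 9th term is 50.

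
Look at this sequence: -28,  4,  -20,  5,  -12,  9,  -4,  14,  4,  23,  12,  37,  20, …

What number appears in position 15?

28

Taking every 2nd term gives 2 separate tracks.
Subsequence A is -28, -20, -12, -4, 4, 12, 20, which is arithmetic, step +8.
Subsequence B is 4, 5, 9, 14, 23, 37, which is a Fibonacci-like recurrence a_n = a_{n-1} + a_{n-2}.
The 15th slot belongs to subsequence A; its 8th term is 28.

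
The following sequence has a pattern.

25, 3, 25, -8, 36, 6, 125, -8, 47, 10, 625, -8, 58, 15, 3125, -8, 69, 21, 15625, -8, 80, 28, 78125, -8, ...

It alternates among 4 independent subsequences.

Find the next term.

Split by position mod 4: positions 1, 5, 9, … form one track, and each other residue class forms its own.
Track A = 25, 36, 47, 58, 69, 80: arithmetic, step +11.
Track B = 3, 6, 10, 15, 21, 28: the triangular numbers T_2, T_3, ….
Track C = 25, 125, 625, 3125, 15625, 78125: successive powers of 5.
Track D = -8, -8, -8, -8, -8, -8: always -8.
The 25th slot belongs to track A; its 7th term is 91.

91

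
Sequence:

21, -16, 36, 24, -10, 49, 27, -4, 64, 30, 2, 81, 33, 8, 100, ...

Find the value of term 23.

Read the sequence 3 terms at a time; column i is its own pattern.
Track A: 21, 24, 27, 30, 33. Adding 3 each time.
Track B: -16, -10, -4, 2, 8. Adding 6 each time.
Track C: 36, 49, 64, 81, 100. Perfect squares starting at 6².
Position 23 falls in track B as its term 8, giving 26.

26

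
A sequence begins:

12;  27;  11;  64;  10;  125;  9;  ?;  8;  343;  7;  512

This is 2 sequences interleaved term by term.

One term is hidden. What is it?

216

Split by position mod 2 into 2 tracks.
Stream A is 12, 11, 10, 9, 8, 7, which is arithmetic, step −1.
Stream B is 27, 64, 125, ?, 343, 512, which is consecutive cubes n³ from n = 3.
The gap is stream B's term 4; the rule gives 216.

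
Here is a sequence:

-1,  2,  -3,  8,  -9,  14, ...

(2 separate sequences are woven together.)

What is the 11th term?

The terms cycle through 2 interleaved subsequences.
Track A: -1, -3, -9. Geometric with ratio 3.
Track B: 2, 8, 14. Arithmetic, step +6.
Position 11 → track A, term 6 = -243.

-243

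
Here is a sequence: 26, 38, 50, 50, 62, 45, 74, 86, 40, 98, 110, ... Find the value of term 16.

Positions follow the repeating pattern AAB; grouping by letter gives 2 tracks.
Subsequence A is 26, 38, 50, 62, 74, 86, 98, 110, which is arithmetic, step +12.
Subsequence B is 50, 45, 40, which is arithmetic, step −5.
Position 16 falls in subsequence A as its term 11, giving 146.

146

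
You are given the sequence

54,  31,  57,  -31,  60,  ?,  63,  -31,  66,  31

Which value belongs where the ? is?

31

Taking every 2nd term gives 2 separate tracks.
Track A: 54, 57, 60, 63, 66 (arithmetic, step +3).
Track B: 31, -31, ?, -31, 31 (alternating ±31).
Track B's pattern makes the blank 31.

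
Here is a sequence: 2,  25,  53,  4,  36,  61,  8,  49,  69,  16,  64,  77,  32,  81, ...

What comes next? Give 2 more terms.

Split by position mod 3 into 3 tracks.
Track A: 2, 4, 8, 16, 32 — powers 2^1, 2^2, 2^3, ….
Track B: 25, 36, 49, 64, 81 — consecutive squares n² from n = 5.
Track C: 53, 61, 69, 77 — linear: a_n = 45 + 8·n.
Term 15 comes from track C (its 5th entry): 85.
Term 16 comes from track A (its 6th entry): 64.

85, 64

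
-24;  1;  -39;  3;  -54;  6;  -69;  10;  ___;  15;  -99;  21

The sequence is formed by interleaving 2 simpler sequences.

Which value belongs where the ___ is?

Split by position mod 2 into 2 tracks.
Track A: -24, -39, -54, -69, ?, -99 — arithmetic, step −15.
Track B: 1, 3, 6, 10, 15, 21 — triangular numbers starting at T_1.
Filling track A at index 5 by its rule yields -84.

-84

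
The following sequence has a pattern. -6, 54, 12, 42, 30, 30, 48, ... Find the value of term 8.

Odd-indexed and even-indexed terms follow separate rules.
Track A: -6, 12, 30, 48. Arithmetic with common difference +18.
Track B: 54, 42, 30. Linear: a_n = 66 − 12·n.
The 8th slot belongs to track B; its 4th term is 18.

18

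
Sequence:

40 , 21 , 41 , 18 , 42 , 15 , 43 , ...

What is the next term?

Odd-indexed and even-indexed terms follow separate rules.
Track A is 40, 41, 42, 43, which is adding 1 each time.
Track B is 21, 18, 15, which is linear: a_n = 24 − 3·n.
Term 8 comes from track B (its 4th entry): 12.

12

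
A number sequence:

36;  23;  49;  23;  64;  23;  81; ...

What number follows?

Positions 1, 3, 5, … form one subsequence and positions 2, 4, 6, … form another.
Stream A: 36, 49, 64, 81 — the squares 6², 7², 8², ….
Stream B: 23, 23, 23 — constant 23.
Position 8 falls in stream B as its term 4, giving 23.

23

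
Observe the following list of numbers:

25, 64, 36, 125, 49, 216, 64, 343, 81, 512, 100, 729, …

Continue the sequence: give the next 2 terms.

Positions 1, 3, 5, … form one subsequence and positions 2, 4, 6, … form another.
Subsequence A: 25, 36, 49, 64, 81, 100 — perfect squares starting at 5².
Subsequence B: 64, 125, 216, 343, 512, 729 — perfect cubes starting at 4³.
The 13th slot belongs to subsequence A; its 7th term is 121.
Term 14 comes from subsequence B (its 7th entry): 1000.

121, 1000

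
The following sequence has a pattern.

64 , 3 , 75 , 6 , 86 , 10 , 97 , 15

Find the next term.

Split by position mod 2 into 2 tracks.
Subsequence A: 64, 75, 86, 97 (arithmetic with common difference +11).
Subsequence B: 3, 6, 10, 15 (triangular numbers n(n+1)/2 for n = 2, 3, …).
Position 9 falls in subsequence A as its term 5, giving 108.

108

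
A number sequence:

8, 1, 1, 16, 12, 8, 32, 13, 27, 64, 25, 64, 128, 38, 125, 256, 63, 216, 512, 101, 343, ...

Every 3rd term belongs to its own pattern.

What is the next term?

Split by position mod 3 into 3 tracks.
Subsequence A is 8, 16, 32, 64, 128, 256, 512, which is powers 2^3, 2^4, 2^5, ….
Subsequence B is 1, 12, 13, 25, 38, 63, 101, which is Fibonacci-style (each term is the sum of the two before it).
Subsequence C is 1, 8, 27, 64, 125, 216, 343, which is consecutive cubes n³ from n = 1.
Position 22 falls in subsequence A as its term 8, giving 1024.

1024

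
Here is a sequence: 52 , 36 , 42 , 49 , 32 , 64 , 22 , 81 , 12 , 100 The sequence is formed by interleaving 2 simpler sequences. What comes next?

2

The terms cycle through 2 interleaved subsequences.
Track A: 52, 42, 32, 22, 12 — arithmetic, step −10.
Track B: 36, 49, 64, 81, 100 — consecutive squares n² from n = 6.
The 11th slot belongs to track A; its 6th term is 2.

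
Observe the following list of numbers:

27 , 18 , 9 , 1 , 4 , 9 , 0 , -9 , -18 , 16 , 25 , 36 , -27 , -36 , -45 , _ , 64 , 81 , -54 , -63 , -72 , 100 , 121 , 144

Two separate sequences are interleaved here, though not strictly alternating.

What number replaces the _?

49

The slot pattern repeats as AAABBB (period 6), so there are 2 interleaved tracks.
Track A is 27, 18, 9, 0, -9, -18, -27, -36, -45, -54, -63, -72, which is arithmetic, step −9.
Track B is 1, 4, 9, 16, 25, 36, ?, 64, 81, 100, 121, 144, which is the squares 1², 2², 3², ….
So the missing entry in track B is 49.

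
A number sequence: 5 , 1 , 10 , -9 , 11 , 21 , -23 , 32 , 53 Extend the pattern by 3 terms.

-37, 85, 138

The slot pattern repeats as ABB (period 3), so there are 2 interleaved tracks.
Subsequence A is 5, -9, -23, which is linear: a_n = 19 − 14·n.
Subsequence B is 1, 10, 11, 21, 32, 53, which is Fibonacci-style (each term is the sum of the two before it).
Position 10 falls in subsequence A as its term 4, giving -37.
Position 11 falls in subsequence B as its term 7, giving 85.
Position 12 → subsequence B, term 8 = 138.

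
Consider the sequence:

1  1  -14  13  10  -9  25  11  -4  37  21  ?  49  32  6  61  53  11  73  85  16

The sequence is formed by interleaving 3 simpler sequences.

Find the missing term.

1

Taking every 3rd term gives 3 separate tracks.
Stream A: 1, 13, 25, 37, 49, 61, 73 — arithmetic with common difference +12.
Stream B: 1, 10, 11, 21, 32, 53, 85 — each term equals the sum of the previous two.
Stream C: -14, -9, -4, ?, 6, 11, 16 — arithmetic with common difference +5.
Stream C's pattern makes the blank 1.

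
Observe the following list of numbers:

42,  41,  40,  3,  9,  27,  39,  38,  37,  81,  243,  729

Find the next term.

The slot pattern repeats as AAABBB (period 6), so there are 2 interleaved tracks.
Track A: 42, 41, 40, 39, 38, 37. Arithmetic with common difference −1.
Track B: 3, 9, 27, 81, 243, 729. Successive powers of 3.
Position 13 falls in track A as its term 7, giving 36.

36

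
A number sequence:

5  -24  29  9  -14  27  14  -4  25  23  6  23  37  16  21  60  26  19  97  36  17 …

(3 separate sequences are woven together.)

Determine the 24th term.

Split by position mod 3: positions 1, 4, 7, … form one track, and each other residue class forms its own.
Track A: 5, 9, 14, 23, 37, 60, 97. Each term equals the sum of the previous two.
Track B: -24, -14, -4, 6, 16, 26, 36. Arithmetic, step +10.
Track C: 29, 27, 25, 23, 21, 19, 17. Subtracting 2 each time.
Term 24 comes from track C (its 8th entry): 15.

15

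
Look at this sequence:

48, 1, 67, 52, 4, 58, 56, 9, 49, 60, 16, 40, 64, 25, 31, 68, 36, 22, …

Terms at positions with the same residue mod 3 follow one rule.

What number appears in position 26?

81

Split by position mod 3: positions 1, 4, 7, … form one track, and each other residue class forms its own.
Stream A: 48, 52, 56, 60, 64, 68 (arithmetic, step +4).
Stream B: 1, 4, 9, 16, 25, 36 (consecutive squares n² from n = 1).
Stream C: 67, 58, 49, 40, 31, 22 (arithmetic, step −9).
Position 26 → stream B, term 9 = 81.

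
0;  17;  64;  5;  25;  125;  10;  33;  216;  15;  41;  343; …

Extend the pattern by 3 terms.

Split by position mod 3 into 3 tracks.
Track A is 0, 5, 10, 15, which is adding 5 each time.
Track B is 17, 25, 33, 41, which is linear: a_n = 9 + 8·n.
Track C is 64, 125, 216, 343, which is perfect cubes starting at 4³.
Position 13 falls in track A as its term 5, giving 20.
Term 14 comes from track B (its 5th entry): 49.
Term 15 comes from track C (its 5th entry): 512.

20, 49, 512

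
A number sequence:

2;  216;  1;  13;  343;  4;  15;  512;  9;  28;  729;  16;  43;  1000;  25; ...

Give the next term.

71

Taking every 3rd term gives 3 separate tracks.
Stream A = 2, 13, 15, 28, 43: Fibonacci-style (each term is the sum of the two before it).
Stream B = 216, 343, 512, 729, 1000: the cubes 6³, 7³, 8³, ….
Stream C = 1, 4, 9, 16, 25: consecutive squares n² from n = 1.
Term 16 comes from stream A (its 6th entry): 71.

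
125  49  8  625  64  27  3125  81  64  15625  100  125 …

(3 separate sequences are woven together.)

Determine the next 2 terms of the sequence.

78125, 121

Read the sequence 3 terms at a time; column i is its own pattern.
Track A = 125, 625, 3125, 15625: successive powers of 5.
Track B = 49, 64, 81, 100: perfect squares starting at 7².
Track C = 8, 27, 64, 125: perfect cubes starting at 2³.
Term 13 comes from track A (its 5th entry): 78125.
Term 14 comes from track B (its 5th entry): 121.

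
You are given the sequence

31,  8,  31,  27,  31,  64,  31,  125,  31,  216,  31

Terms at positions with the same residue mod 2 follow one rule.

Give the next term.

343

The terms cycle through 2 interleaved subsequences.
Stream A = 31, 31, 31, 31, 31, 31: the constant sequence 31.
Stream B = 8, 27, 64, 125, 216: consecutive cubes n³ from n = 2.
Position 12 → stream B, term 6 = 343.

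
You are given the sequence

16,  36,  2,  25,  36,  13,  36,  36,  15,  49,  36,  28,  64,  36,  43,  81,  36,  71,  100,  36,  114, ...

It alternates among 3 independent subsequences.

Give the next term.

Taking every 3rd term gives 3 separate tracks.
Subsequence A is 16, 25, 36, 49, 64, 81, 100, which is consecutive squares n² from n = 4.
Subsequence B is 36, 36, 36, 36, 36, 36, 36, which is constant 36.
Subsequence C is 2, 13, 15, 28, 43, 71, 114, which is each term equals the sum of the previous two.
Position 22 falls in subsequence A as its term 8, giving 121.

121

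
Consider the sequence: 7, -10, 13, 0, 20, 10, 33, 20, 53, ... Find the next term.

30

The terms cycle through 2 interleaved subsequences.
Track A: 7, 13, 20, 33, 53 — each term equals the sum of the previous two.
Track B: -10, 0, 10, 20 — arithmetic with common difference +10.
Term 10 comes from track B (its 5th entry): 30.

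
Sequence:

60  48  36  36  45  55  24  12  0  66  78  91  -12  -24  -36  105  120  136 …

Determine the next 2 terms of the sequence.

-48, -60

Reading positions in blocks of 6 reveals the pattern AAABBB — 2 tracks woven together.
Stream A: 60, 48, 36, 24, 12, 0, -12, -24, -36 (subtracting 12 each time).
Stream B: 36, 45, 55, 66, 78, 91, 105, 120, 136 (the triangular numbers T_8, T_9, …).
The 19th slot belongs to stream A; its 10th term is -48.
Term 20 comes from stream A (its 11th entry): -60.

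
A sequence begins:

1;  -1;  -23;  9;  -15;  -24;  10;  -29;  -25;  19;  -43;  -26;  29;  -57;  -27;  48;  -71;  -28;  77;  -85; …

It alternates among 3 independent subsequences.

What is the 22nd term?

125

The terms cycle through 3 interleaved subsequences.
Subsequence A: 1, 9, 10, 19, 29, 48, 77 (each term equals the sum of the previous two).
Subsequence B: -1, -15, -29, -43, -57, -71, -85 (arithmetic with common difference −14).
Subsequence C: -23, -24, -25, -26, -27, -28 (arithmetic with common difference −1).
Term 22 comes from subsequence A (its 8th entry): 125.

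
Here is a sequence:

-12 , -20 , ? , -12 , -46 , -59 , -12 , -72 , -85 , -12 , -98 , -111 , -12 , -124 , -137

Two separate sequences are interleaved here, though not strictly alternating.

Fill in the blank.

-33

Positions follow the repeating pattern ABB; grouping by letter gives 2 tracks.
Track A is -12, -12, -12, -12, -12, which is constant -12.
Track B is -20, ?, -46, -59, -72, -85, -98, -111, -124, -137, which is linear: a_n = -7 − 13·n.
Track B's pattern makes the blank -33.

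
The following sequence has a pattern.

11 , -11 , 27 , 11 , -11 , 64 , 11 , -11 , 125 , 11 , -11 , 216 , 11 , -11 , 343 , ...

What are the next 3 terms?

Positions follow the repeating pattern AAB; grouping by letter gives 2 tracks.
Track A is 11, -11, 11, -11, 11, -11, 11, -11, 11, -11, which is oscillating between 11 and -11.
Track B is 27, 64, 125, 216, 343, which is perfect cubes starting at 3³.
Position 16 falls in track A as its term 11, giving 11.
Position 17 → track A, term 12 = -11.
The 18th slot belongs to track B; its 6th term is 512.

11, -11, 512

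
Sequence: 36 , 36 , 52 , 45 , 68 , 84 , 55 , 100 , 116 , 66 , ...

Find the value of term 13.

Reading positions in blocks of 3 reveals the pattern ABB — 2 tracks woven together.
Subsequence A: 36, 45, 55, 66 — triangular numbers n(n+1)/2 for n = 8, 9, ….
Subsequence B: 36, 52, 68, 84, 100, 116 — adding 16 each time.
The 13th slot belongs to subsequence A; its 5th term is 78.

78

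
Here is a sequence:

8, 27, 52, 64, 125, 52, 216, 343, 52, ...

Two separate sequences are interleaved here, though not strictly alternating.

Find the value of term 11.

The slot pattern repeats as AAB (period 3), so there are 2 interleaved tracks.
Stream A: 8, 27, 64, 125, 216, 343 — the cubes 2³, 3³, 4³, ….
Stream B: 52, 52, 52 — constant 52.
Position 11 falls in stream A as its term 8, giving 729.

729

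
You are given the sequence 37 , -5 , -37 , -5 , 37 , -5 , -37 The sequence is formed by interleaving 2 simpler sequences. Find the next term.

-5

Split by position mod 2 into 2 tracks.
Stream A: 37, -37, 37, -37 — alternating ±37.
Stream B: -5, -5, -5 — always -5.
Position 8 → stream B, term 4 = -5.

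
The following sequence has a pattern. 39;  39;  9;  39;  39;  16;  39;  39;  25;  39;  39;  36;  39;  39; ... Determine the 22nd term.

Reading positions in blocks of 3 reveals the pattern AAB — 2 tracks woven together.
Track A: 39, 39, 39, 39, 39, 39, 39, 39, 39, 39 — the constant sequence 39.
Track B: 9, 16, 25, 36 — the squares 3², 4², 5², ….
Term 22 comes from track A (its 15th entry): 39.

39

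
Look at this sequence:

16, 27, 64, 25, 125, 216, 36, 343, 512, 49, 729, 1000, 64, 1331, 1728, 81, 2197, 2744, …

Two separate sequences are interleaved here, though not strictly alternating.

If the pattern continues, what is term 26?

Positions follow the repeating pattern ABB; grouping by letter gives 2 tracks.
Stream A = 16, 25, 36, 49, 64, 81: the squares 4², 5², 6², ….
Stream B = 27, 64, 125, 216, 343, 512, 729, 1000, 1331, 1728, 2197, 2744: perfect cubes starting at 3³.
Term 26 comes from stream B (its 17th entry): 6859.

6859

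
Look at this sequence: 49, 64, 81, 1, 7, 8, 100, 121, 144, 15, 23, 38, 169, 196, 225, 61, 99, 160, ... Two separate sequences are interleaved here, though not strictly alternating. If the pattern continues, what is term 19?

The slot pattern repeats as AAABBB (period 6), so there are 2 interleaved tracks.
Track A = 49, 64, 81, 100, 121, 144, 169, 196, 225: consecutive squares n² from n = 7.
Track B = 1, 7, 8, 15, 23, 38, 61, 99, 160: Fibonacci-style (each term is the sum of the two before it).
The 19th slot belongs to track A; its 10th term is 256.

256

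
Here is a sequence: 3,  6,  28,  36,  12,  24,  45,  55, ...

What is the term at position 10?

96

The slot pattern repeats as AABB (period 4), so there are 2 interleaved tracks.
Track A = 3, 6, 12, 24: multiplying by 2 each time.
Track B = 28, 36, 45, 55: triangular numbers n(n+1)/2 for n = 7, 8, ….
Position 10 falls in track A as its term 6, giving 96.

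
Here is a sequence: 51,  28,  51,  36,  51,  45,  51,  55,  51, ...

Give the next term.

66

Positions 1, 3, 5, … form one subsequence and positions 2, 4, 6, … form another.
Track A: 51, 51, 51, 51, 51 (the constant sequence 51).
Track B: 28, 36, 45, 55 (triangular numbers starting at T_7).
Term 10 comes from track B (its 5th entry): 66.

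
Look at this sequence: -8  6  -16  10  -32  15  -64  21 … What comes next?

-128

Odd-indexed and even-indexed terms follow separate rules.
Stream A: -8, -16, -32, -64 (geometric, ×2 each step).
Stream B: 6, 10, 15, 21 (triangular numbers n(n+1)/2 for n = 3, 4, …).
The 9th slot belongs to stream A; its 5th term is -128.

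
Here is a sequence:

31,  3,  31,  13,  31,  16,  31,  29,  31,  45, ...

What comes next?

31

Odd-indexed and even-indexed terms follow separate rules.
Stream A is 31, 31, 31, 31, 31, which is the constant sequence 31.
Stream B is 3, 13, 16, 29, 45, which is Fibonacci-style (each term is the sum of the two before it).
Position 11 → stream A, term 6 = 31.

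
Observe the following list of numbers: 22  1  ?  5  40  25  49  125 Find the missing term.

31

Positions 1, 3, 5, … form one subsequence and positions 2, 4, 6, … form another.
Subsequence A = 22, ?, 40, 49: arithmetic, step +9.
Subsequence B = 1, 5, 25, 125: powers of 5.
So the missing entry in subsequence A is 31.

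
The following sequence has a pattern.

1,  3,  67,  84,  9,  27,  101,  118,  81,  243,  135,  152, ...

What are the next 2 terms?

729, 2187

Positions follow the repeating pattern AABB; grouping by letter gives 2 tracks.
Track A: 1, 3, 9, 27, 81, 243. Powers of 3.
Track B: 67, 84, 101, 118, 135, 152. Adding 17 each time.
Term 13 comes from track A (its 7th entry): 729.
The 14th slot belongs to track A; its 8th term is 2187.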